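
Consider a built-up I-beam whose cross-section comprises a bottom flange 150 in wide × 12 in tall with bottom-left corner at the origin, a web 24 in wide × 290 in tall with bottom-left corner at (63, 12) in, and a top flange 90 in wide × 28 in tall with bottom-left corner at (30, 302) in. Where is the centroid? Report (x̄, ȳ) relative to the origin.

x̄ = 75.00 in, ȳ = 168.43 in

Part | A | x̄ᵢ | ȳᵢ | A·x̄ᵢ | A·ȳᵢ
bottom flange | 1800.00 | 75.00 | 6.00 | 135000.00 | 10800.00
web | 6960.00 | 75.00 | 157.00 | 522000.00 | 1092720.00
top flange | 2520.00 | 75.00 | 316.00 | 189000.00 | 796320.00
Σ | 11280.00 |  |  | 846000.00 | 1899840.00
x̄ = 846000.00 / 11280.00 = 75.00 in
ȳ = 1899840.00 / 11280.00 = 168.43 in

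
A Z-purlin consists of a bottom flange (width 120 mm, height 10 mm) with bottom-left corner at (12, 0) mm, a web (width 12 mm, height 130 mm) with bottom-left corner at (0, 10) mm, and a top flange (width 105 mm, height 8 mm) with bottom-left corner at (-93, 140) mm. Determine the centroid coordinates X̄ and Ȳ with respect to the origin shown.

bottom flange: A = 120 × 10 = 1200.00, centroid at (72.00, 5.00).
web: A = 12 × 130 = 1560.00, centroid at (6.00, 75.00).
top flange: A = 105 × 8 = 840.00, centroid at (-40.50, 144.00).
ΣA = 3600.00 mm²
ΣAX̄ = (1200.00)(72.00) + (1560.00)(6.00) + (840.00)(-40.50) = 61740.00 mm³
ΣAȲ = (1200.00)(5.00) + (1560.00)(75.00) + (840.00)(144.00) = 243960.00 mm³
X̄ = 61740.00 / 3600.00 = 17.15 mm
Ȳ = 243960.00 / 3600.00 = 67.77 mm

X̄ = 17.15 mm, Ȳ = 67.77 mm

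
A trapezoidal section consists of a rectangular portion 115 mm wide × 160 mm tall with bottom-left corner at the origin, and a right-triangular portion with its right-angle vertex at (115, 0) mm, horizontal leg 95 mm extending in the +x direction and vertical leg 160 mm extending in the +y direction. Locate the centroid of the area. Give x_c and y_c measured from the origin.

x_c = 83.56 mm, y_c = 72.21 mm

Part | A | x̄ᵢ | ȳᵢ | A·x̄ᵢ | A·ȳᵢ
rectangular portion | 18400.00 | 57.50 | 80.00 | 1058000.00 | 1472000.00
triangular portion | 7600.00 | 146.67 | 53.33 | 1114666.67 | 405333.33
Σ | 26000.00 |  |  | 2172666.67 | 1877333.33
x_c = 2172666.67 / 26000.00 = 83.56 mm
y_c = 1877333.33 / 26000.00 = 72.21 mm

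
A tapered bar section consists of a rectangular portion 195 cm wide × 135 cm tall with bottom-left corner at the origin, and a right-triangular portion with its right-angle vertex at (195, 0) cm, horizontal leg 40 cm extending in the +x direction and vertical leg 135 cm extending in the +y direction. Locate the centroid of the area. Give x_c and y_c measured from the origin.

x_c = 107.81 cm, y_c = 65.41 cm

Part | A | x̄ᵢ | ȳᵢ | A·x̄ᵢ | A·ȳᵢ
rectangular portion | 26325.00 | 97.50 | 67.50 | 2566687.50 | 1776937.50
triangular portion | 2700.00 | 208.33 | 45.00 | 562500.00 | 121500.00
Σ | 29025.00 |  |  | 3129187.50 | 1898437.50
x_c = 3129187.50 / 29025.00 = 107.81 cm
y_c = 1898437.50 / 29025.00 = 65.41 cm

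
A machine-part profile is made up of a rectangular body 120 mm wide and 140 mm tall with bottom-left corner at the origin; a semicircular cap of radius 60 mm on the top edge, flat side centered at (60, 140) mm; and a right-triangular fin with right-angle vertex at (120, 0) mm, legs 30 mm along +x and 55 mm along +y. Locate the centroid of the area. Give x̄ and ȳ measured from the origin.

rectangular body: A = 120 × 140 = 16800.00, centroid at (60.00, 70.00).
semicircular top: A = ½π·60² = 5654.87, centroid at (60.00, 165.46).
triangular fin: A = ½·30·55 = 825.00, centroid at (130.00, 18.33).
ΣA = 23279.87 mm², ΣAx̄ = 1454542.01 mm³, ΣAȳ = 2126806.35 mm³.
x̄ = 1454542.01/23279.87 = 62.48 mm; ȳ = 2126806.35/23279.87 = 91.36 mm.

x̄ = 62.48 mm, ȳ = 91.36 mm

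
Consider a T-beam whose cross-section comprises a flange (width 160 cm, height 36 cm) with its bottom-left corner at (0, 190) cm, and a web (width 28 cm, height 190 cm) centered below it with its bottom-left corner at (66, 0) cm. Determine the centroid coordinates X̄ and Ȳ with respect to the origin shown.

Part | A | x̄ᵢ | ȳᵢ | A·x̄ᵢ | A·ȳᵢ
web | 5320.00 | 80.00 | 95.00 | 425600.00 | 505400.00
flange | 5760.00 | 80.00 | 208.00 | 460800.00 | 1198080.00
Σ | 11080.00 |  |  | 886400.00 | 1703480.00
X̄ = 886400.00 / 11080.00 = 80.00 cm
Ȳ = 1703480.00 / 11080.00 = 153.74 cm

X̄ = 80.00 cm, Ȳ = 153.74 cm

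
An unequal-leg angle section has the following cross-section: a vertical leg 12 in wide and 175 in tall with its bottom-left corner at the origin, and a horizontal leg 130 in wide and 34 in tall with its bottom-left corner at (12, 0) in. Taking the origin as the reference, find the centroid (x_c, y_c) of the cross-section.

x_c = 54.13 in, y_c = 39.71 in

Part | A | x̄ᵢ | ȳᵢ | A·x̄ᵢ | A·ȳᵢ
vertical leg | 2100.00 | 6.00 | 87.50 | 12600.00 | 183750.00
horizontal leg | 4420.00 | 77.00 | 17.00 | 340340.00 | 75140.00
Σ | 6520.00 |  |  | 352940.00 | 258890.00
x_c = 352940.00 / 6520.00 = 54.13 in
y_c = 258890.00 / 6520.00 = 39.71 in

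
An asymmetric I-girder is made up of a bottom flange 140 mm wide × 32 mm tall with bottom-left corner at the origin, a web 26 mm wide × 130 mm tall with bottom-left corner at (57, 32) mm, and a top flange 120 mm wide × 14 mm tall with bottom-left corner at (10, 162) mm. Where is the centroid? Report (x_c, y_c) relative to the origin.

x_c = 70.00 mm, y_c = 71.64 mm

Part | A | x̄ᵢ | ȳᵢ | A·x̄ᵢ | A·ȳᵢ
bottom flange | 4480.00 | 70.00 | 16.00 | 313600.00 | 71680.00
web | 3380.00 | 70.00 | 97.00 | 236600.00 | 327860.00
top flange | 1680.00 | 70.00 | 169.00 | 117600.00 | 283920.00
Σ | 9540.00 |  |  | 667800.00 | 683460.00
x_c = 667800.00 / 9540.00 = 70.00 mm
y_c = 683460.00 / 9540.00 = 71.64 mm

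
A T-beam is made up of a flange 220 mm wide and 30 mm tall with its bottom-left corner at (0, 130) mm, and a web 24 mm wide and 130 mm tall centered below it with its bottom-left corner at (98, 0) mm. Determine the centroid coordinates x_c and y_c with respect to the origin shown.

web: A = 24 × 130 = 3120.00, centroid at (110.00, 65.00).
flange: A = 220 × 30 = 6600.00, centroid at (110.00, 145.00).
ΣA = 9720.00 mm²
ΣAx_c = (3120.00)(110.00) + (6600.00)(110.00) = 1069200.00 mm³
ΣAy_c = (3120.00)(65.00) + (6600.00)(145.00) = 1159800.00 mm³
x_c = 1069200.00 / 9720.00 = 110.00 mm
y_c = 1159800.00 / 9720.00 = 119.32 mm

x_c = 110.00 mm, y_c = 119.32 mm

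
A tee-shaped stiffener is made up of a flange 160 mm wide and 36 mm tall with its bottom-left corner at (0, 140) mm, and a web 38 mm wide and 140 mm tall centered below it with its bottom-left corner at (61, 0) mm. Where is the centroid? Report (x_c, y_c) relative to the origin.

x_c = 80.00 mm, y_c = 115.75 mm

web: A = 38 × 140 = 5320.00, centroid at (80.00, 70.00).
flange: A = 160 × 36 = 5760.00, centroid at (80.00, 158.00).
ΣA = 11080.00 mm², ΣAx_c = 886400.00 mm³, ΣAy_c = 1282480.00 mm³.
x_c = 886400.00/11080.00 = 80.00 mm; y_c = 1282480.00/11080.00 = 115.75 mm.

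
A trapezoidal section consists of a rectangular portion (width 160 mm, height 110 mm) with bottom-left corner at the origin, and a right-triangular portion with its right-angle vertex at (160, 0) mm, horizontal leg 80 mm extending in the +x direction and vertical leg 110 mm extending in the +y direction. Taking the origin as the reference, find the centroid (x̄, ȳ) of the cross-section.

Part | A | x̄ᵢ | ȳᵢ | A·x̄ᵢ | A·ȳᵢ
rectangular portion | 17600.00 | 80.00 | 55.00 | 1408000.00 | 968000.00
triangular portion | 4400.00 | 186.67 | 36.67 | 821333.33 | 161333.33
Σ | 22000.00 |  |  | 2229333.33 | 1129333.33
x̄ = 2229333.33 / 22000.00 = 101.33 mm
ȳ = 1129333.33 / 22000.00 = 51.33 mm

x̄ = 101.33 mm, ȳ = 51.33 mm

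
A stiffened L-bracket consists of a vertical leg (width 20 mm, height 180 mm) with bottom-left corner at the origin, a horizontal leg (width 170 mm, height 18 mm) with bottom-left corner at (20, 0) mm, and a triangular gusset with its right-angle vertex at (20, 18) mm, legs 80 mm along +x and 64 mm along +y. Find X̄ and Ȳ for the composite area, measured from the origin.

vertical leg: A = 20 × 180 = 3600.00, centroid at (10.00, 90.00).
horizontal leg: A = 170 × 18 = 3060.00, centroid at (105.00, 9.00).
gusset: A = ½·80·64 = 2560.00, centroid at (46.67, 39.33).
ΣA = 9220.00 mm²
ΣAX̄ = (3600.00)(10.00) + (3060.00)(105.00) + (2560.00)(46.67) = 476766.67 mm³
ΣAȲ = (3600.00)(90.00) + (3060.00)(9.00) + (2560.00)(39.33) = 452233.33 mm³
X̄ = 476766.67 / 9220.00 = 51.71 mm
Ȳ = 452233.33 / 9220.00 = 49.05 mm

X̄ = 51.71 mm, Ȳ = 49.05 mm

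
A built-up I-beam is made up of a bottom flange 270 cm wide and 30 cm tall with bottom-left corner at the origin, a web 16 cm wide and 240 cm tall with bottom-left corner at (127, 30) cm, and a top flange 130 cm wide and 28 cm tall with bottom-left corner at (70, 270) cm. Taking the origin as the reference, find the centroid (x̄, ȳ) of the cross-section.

x̄ = 135.00 cm, ȳ = 111.12 cm

Part | A | x̄ᵢ | ȳᵢ | A·x̄ᵢ | A·ȳᵢ
bottom flange | 8100.00 | 135.00 | 15.00 | 1093500.00 | 121500.00
web | 3840.00 | 135.00 | 150.00 | 518400.00 | 576000.00
top flange | 3640.00 | 135.00 | 284.00 | 491400.00 | 1033760.00
Σ | 15580.00 |  |  | 2103300.00 | 1731260.00
x̄ = 2103300.00 / 15580.00 = 135.00 cm
ȳ = 1731260.00 / 15580.00 = 111.12 cm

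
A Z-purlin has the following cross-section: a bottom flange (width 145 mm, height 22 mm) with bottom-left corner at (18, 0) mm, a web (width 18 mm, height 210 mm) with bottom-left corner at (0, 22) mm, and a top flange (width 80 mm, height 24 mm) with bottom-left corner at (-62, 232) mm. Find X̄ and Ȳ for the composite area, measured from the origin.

X̄ = 31.55 mm, Ȳ = 110.64 mm

bottom flange: A = 145 × 22 = 3190.00, centroid at (90.50, 11.00).
web: A = 18 × 210 = 3780.00, centroid at (9.00, 127.00).
top flange: A = 80 × 24 = 1920.00, centroid at (-22.00, 244.00).
ΣA = 8890.00 mm²
ΣAX̄ = (3190.00)(90.50) + (3780.00)(9.00) + (1920.00)(-22.00) = 280475.00 mm³
ΣAȲ = (3190.00)(11.00) + (3780.00)(127.00) + (1920.00)(244.00) = 983630.00 mm³
X̄ = 280475.00 / 8890.00 = 31.55 mm
Ȳ = 983630.00 / 8890.00 = 110.64 mm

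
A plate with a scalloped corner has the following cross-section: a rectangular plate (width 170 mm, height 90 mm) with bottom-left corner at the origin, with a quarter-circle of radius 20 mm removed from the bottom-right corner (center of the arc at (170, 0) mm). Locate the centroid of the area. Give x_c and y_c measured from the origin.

x_c = 83.40 mm, y_c = 45.77 mm

Part | A | x̄ᵢ | ȳᵢ | A·x̄ᵢ | A·ȳᵢ
plate | 15300.00 | 85.00 | 45.00 | 1300500.00 | 688500.00
removed quarter-circle | -314.16 | 161.51 | 8.49 | -50740.41 | -2666.67
Σ | 14985.84 |  |  | 1249759.59 | 685833.33
x_c = 1249759.59 / 14985.84 = 83.40 mm
y_c = 685833.33 / 14985.84 = 45.77 mm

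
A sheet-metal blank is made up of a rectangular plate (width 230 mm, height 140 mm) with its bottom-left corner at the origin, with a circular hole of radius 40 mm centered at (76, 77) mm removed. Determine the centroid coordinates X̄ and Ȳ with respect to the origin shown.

X̄ = 122.21 mm, Ȳ = 68.71 mm

plate: A = 230 × 140 = 32200.00, centroid at (115.00, 70.00).
hole: A = −π·40² = -5026.55, centroid at (76.00, 77.00).
ΣA = 27173.45 mm²
ΣAX̄ = (32200.00)(115.00) + (-5026.55)(76.00) = 3320982.33 mm³
ΣAȲ = (32200.00)(70.00) + (-5026.55)(77.00) = 1866955.79 mm³
X̄ = 3320982.33 / 27173.45 = 122.21 mm
Ȳ = 1866955.79 / 27173.45 = 68.71 mm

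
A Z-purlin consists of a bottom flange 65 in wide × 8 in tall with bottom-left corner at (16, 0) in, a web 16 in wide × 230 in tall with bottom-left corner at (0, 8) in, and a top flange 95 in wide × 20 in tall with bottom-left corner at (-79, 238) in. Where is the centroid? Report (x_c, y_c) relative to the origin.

x_c = -0.85 in, y_c = 151.79 in

bottom flange: A = 65 × 8 = 520.00, centroid at (48.50, 4.00).
web: A = 16 × 230 = 3680.00, centroid at (8.00, 123.00).
top flange: A = 95 × 20 = 1900.00, centroid at (-31.50, 248.00).
ΣA = 6100.00 in²
ΣAx_c = (520.00)(48.50) + (3680.00)(8.00) + (1900.00)(-31.50) = -5190.00 in³
ΣAy_c = (520.00)(4.00) + (3680.00)(123.00) + (1900.00)(248.00) = 925920.00 in³
x_c = -5190.00 / 6100.00 = -0.85 in
y_c = 925920.00 / 6100.00 = 151.79 in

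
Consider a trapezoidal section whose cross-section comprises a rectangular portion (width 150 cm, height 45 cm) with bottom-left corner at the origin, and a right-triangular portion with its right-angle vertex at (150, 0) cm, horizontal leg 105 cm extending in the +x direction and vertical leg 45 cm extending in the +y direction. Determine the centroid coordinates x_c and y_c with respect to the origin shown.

x_c = 103.52 cm, y_c = 20.56 cm

Part | A | x̄ᵢ | ȳᵢ | A·x̄ᵢ | A·ȳᵢ
rectangular portion | 6750.00 | 75.00 | 22.50 | 506250.00 | 151875.00
triangular portion | 2362.50 | 185.00 | 15.00 | 437062.50 | 35437.50
Σ | 9112.50 |  |  | 943312.50 | 187312.50
x_c = 943312.50 / 9112.50 = 103.52 cm
y_c = 187312.50 / 9112.50 = 20.56 cm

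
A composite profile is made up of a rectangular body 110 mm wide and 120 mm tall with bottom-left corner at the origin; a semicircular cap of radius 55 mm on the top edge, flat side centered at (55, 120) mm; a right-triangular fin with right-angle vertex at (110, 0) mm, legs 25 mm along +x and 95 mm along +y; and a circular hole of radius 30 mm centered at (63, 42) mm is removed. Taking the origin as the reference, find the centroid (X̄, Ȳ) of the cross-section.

rectangular body: A = 110 × 120 = 13200.00, centroid at (55.00, 60.00).
semicircular top: A = ½π·55² = 4751.66, centroid at (55.00, 143.34).
triangular fin: A = ½·25·95 = 1187.50, centroid at (118.33, 31.67).
hole: A = −π·30² = -2827.43, centroid at (63.00, 42.00).
ΣA = 16311.73 mm², ΣAX̄ = 949733.77 mm³, ΣAȲ = 1391967.70 mm³.
X̄ = 949733.77/16311.73 = 58.22 mm; Ȳ = 1391967.70/16311.73 = 85.34 mm.

X̄ = 58.22 mm, Ȳ = 85.34 mm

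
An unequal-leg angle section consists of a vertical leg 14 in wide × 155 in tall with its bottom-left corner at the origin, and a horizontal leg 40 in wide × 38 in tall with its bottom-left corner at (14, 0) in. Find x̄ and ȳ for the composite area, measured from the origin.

x̄ = 18.12 in, ȳ = 53.40 in

vertical leg: A = 14 × 155 = 2170.00, centroid at (7.00, 77.50).
horizontal leg: A = 40 × 38 = 1520.00, centroid at (34.00, 19.00).
ΣA = 3690.00 in²
ΣAx̄ = (2170.00)(7.00) + (1520.00)(34.00) = 66870.00 in³
ΣAȳ = (2170.00)(77.50) + (1520.00)(19.00) = 197055.00 in³
x̄ = 66870.00 / 3690.00 = 18.12 in
ȳ = 197055.00 / 3690.00 = 53.40 in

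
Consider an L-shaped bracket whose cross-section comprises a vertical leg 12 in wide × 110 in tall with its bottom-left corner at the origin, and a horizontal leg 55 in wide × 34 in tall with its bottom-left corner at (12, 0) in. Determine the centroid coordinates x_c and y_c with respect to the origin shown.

vertical leg: A = 12 × 110 = 1320.00, centroid at (6.00, 55.00).
horizontal leg: A = 55 × 34 = 1870.00, centroid at (39.50, 17.00).
ΣA = 3190.00 in², ΣAx_c = 81785.00 in³, ΣAy_c = 104390.00 in³.
x_c = 81785.00/3190.00 = 25.64 in; y_c = 104390.00/3190.00 = 32.72 in.

x_c = 25.64 in, y_c = 32.72 in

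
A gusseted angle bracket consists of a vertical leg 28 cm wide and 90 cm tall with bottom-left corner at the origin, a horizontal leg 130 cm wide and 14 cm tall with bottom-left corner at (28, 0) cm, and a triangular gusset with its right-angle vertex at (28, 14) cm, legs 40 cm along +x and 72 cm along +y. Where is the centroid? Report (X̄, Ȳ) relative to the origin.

vertical leg: A = 28 × 90 = 2520.00, centroid at (14.00, 45.00).
horizontal leg: A = 130 × 14 = 1820.00, centroid at (93.00, 7.00).
gusset: A = ½·40·72 = 1440.00, centroid at (41.33, 38.00).
ΣA = 5780.00 cm², ΣAX̄ = 264060.00 cm³, ΣAȲ = 180860.00 cm³.
X̄ = 264060.00/5780.00 = 45.69 cm; Ȳ = 180860.00/5780.00 = 31.29 cm.

X̄ = 45.69 cm, Ȳ = 31.29 cm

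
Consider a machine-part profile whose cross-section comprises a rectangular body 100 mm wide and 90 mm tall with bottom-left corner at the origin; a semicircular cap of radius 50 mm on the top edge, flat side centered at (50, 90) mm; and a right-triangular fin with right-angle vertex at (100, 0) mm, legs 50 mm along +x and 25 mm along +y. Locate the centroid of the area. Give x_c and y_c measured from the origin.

x_c = 53.07 mm, y_c = 62.50 mm

Part | A | x̄ᵢ | ȳᵢ | A·x̄ᵢ | A·ȳᵢ
rectangular body | 9000.00 | 50.00 | 45.00 | 450000.00 | 405000.00
semicircular top | 3926.99 | 50.00 | 111.22 | 196349.54 | 436762.51
triangular fin | 625.00 | 116.67 | 8.33 | 72916.67 | 5208.33
Σ | 13551.99 |  |  | 719266.21 | 846970.84
x_c = 719266.21 / 13551.99 = 53.07 mm
y_c = 846970.84 / 13551.99 = 62.50 mm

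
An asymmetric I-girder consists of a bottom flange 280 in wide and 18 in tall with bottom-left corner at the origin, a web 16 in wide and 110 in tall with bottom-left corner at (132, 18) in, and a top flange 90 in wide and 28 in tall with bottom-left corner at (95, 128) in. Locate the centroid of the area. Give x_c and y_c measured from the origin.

Part | A | x̄ᵢ | ȳᵢ | A·x̄ᵢ | A·ȳᵢ
bottom flange | 5040.00 | 140.00 | 9.00 | 705600.00 | 45360.00
web | 1760.00 | 140.00 | 73.00 | 246400.00 | 128480.00
top flange | 2520.00 | 140.00 | 142.00 | 352800.00 | 357840.00
Σ | 9320.00 |  |  | 1304800.00 | 531680.00
x_c = 1304800.00 / 9320.00 = 140.00 in
y_c = 531680.00 / 9320.00 = 57.05 in

x_c = 140.00 in, y_c = 57.05 in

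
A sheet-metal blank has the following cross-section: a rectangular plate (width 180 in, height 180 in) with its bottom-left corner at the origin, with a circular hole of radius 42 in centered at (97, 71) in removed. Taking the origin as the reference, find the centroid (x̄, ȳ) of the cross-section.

x̄ = 88.56 in, ȳ = 93.92 in

Part | A | x̄ᵢ | ȳᵢ | A·x̄ᵢ | A·ȳᵢ
plate | 32400.00 | 90.00 | 90.00 | 2916000.00 | 2916000.00
hole | -5541.77 | 97.00 | 71.00 | -537551.64 | -393465.63
Σ | 26858.23 |  |  | 2378448.36 | 2522534.37
x̄ = 2378448.36 / 26858.23 = 88.56 in
ȳ = 2522534.37 / 26858.23 = 93.92 in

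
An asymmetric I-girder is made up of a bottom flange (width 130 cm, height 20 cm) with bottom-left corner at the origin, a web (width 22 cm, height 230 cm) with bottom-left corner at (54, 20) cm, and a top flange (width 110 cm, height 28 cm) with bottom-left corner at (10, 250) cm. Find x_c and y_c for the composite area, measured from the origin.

Part | A | x̄ᵢ | ȳᵢ | A·x̄ᵢ | A·ȳᵢ
bottom flange | 2600.00 | 65.00 | 10.00 | 169000.00 | 26000.00
web | 5060.00 | 65.00 | 135.00 | 328900.00 | 683100.00
top flange | 3080.00 | 65.00 | 264.00 | 200200.00 | 813120.00
Σ | 10740.00 |  |  | 698100.00 | 1522220.00
x_c = 698100.00 / 10740.00 = 65.00 cm
y_c = 1522220.00 / 10740.00 = 141.73 cm

x_c = 65.00 cm, y_c = 141.73 cm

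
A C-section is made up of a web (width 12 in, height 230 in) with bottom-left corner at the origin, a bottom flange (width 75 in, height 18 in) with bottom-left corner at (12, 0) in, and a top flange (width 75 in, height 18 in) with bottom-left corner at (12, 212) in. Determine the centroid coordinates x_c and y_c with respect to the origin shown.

x_c = 27.51 in, y_c = 115.00 in

web: A = 12 × 230 = 2760.00, centroid at (6.00, 115.00).
bottom flange: A = 75 × 18 = 1350.00, centroid at (49.50, 9.00).
top flange: A = 75 × 18 = 1350.00, centroid at (49.50, 221.00).
ΣA = 5460.00 in², ΣAx_c = 150210.00 in³, ΣAy_c = 627900.00 in³.
x_c = 150210.00/5460.00 = 27.51 in; y_c = 627900.00/5460.00 = 115.00 in.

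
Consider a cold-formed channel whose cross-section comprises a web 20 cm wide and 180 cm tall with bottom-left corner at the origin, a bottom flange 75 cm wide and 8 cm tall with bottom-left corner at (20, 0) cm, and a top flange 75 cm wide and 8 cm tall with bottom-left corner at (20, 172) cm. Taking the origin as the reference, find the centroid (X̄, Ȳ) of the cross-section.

X̄ = 21.88 cm, Ȳ = 90.00 cm

Part | A | x̄ᵢ | ȳᵢ | A·x̄ᵢ | A·ȳᵢ
web | 3600.00 | 10.00 | 90.00 | 36000.00 | 324000.00
bottom flange | 600.00 | 57.50 | 4.00 | 34500.00 | 2400.00
top flange | 600.00 | 57.50 | 176.00 | 34500.00 | 105600.00
Σ | 4800.00 |  |  | 105000.00 | 432000.00
X̄ = 105000.00 / 4800.00 = 21.88 cm
Ȳ = 432000.00 / 4800.00 = 90.00 cm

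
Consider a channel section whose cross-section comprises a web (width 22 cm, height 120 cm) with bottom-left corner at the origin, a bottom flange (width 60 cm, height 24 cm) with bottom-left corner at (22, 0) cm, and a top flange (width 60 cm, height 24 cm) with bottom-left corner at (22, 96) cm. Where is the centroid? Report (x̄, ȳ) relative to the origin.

web: A = 22 × 120 = 2640.00, centroid at (11.00, 60.00).
bottom flange: A = 60 × 24 = 1440.00, centroid at (52.00, 12.00).
top flange: A = 60 × 24 = 1440.00, centroid at (52.00, 108.00).
ΣA = 5520.00 cm², ΣAx̄ = 178800.00 cm³, ΣAȳ = 331200.00 cm³.
x̄ = 178800.00/5520.00 = 32.39 cm; ȳ = 331200.00/5520.00 = 60.00 cm.

x̄ = 32.39 cm, ȳ = 60.00 cm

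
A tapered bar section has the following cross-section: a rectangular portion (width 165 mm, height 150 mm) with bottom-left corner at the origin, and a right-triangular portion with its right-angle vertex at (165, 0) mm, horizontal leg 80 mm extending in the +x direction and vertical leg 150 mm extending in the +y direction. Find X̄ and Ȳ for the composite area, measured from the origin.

X̄ = 103.80 mm, Ȳ = 70.12 mm

rectangular portion: A = 165 × 150 = 24750.00, centroid at (82.50, 75.00).
triangular portion: A = ½·80·150 = 6000.00, centroid at (191.67, 50.00).
ΣA = 30750.00 mm²
ΣAX̄ = (24750.00)(82.50) + (6000.00)(191.67) = 3191875.00 mm³
ΣAȲ = (24750.00)(75.00) + (6000.00)(50.00) = 2156250.00 mm³
X̄ = 3191875.00 / 30750.00 = 103.80 mm
Ȳ = 2156250.00 / 30750.00 = 70.12 mm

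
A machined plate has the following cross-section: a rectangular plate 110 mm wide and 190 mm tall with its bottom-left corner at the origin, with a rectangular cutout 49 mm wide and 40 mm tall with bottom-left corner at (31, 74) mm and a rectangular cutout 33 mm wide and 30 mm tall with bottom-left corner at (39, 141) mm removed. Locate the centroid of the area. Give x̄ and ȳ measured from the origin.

x̄ = 54.92 mm, ȳ = 91.74 mm

plate: A = 110 × 190 = 20900.00, centroid at (55.00, 95.00).
hole 1: A = −(49 × 40) = -1960.00, centroid at (55.50, 94.00).
hole 2: A = −(33 × 30) = -990.00, centroid at (55.50, 156.00).
ΣA = 17950.00 mm²
ΣAx̄ = (20900.00)(55.00) + (-1960.00)(55.50) + (-990.00)(55.50) = 985775.00 mm³
ΣAȳ = (20900.00)(95.00) + (-1960.00)(94.00) + (-990.00)(156.00) = 1646820.00 mm³
x̄ = 985775.00 / 17950.00 = 54.92 mm
ȳ = 1646820.00 / 17950.00 = 91.74 mm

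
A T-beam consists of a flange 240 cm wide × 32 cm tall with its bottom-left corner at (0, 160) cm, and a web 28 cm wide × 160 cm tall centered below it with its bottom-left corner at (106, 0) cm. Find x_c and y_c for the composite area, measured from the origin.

web: A = 28 × 160 = 4480.00, centroid at (120.00, 80.00).
flange: A = 240 × 32 = 7680.00, centroid at (120.00, 176.00).
ΣA = 12160.00 cm², ΣAx_c = 1459200.00 cm³, ΣAy_c = 1710080.00 cm³.
x_c = 1459200.00/12160.00 = 120.00 cm; y_c = 1710080.00/12160.00 = 140.63 cm.

x_c = 120.00 cm, y_c = 140.63 cm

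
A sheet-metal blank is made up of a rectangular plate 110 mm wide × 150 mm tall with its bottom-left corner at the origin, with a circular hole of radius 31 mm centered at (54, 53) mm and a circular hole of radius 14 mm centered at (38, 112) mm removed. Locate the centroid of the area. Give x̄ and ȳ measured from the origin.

plate: A = 110 × 150 = 16500.00, centroid at (55.00, 75.00).
hole 1: A = −π·31² = -3019.07, centroid at (54.00, 53.00).
hole 2: A = −π·14² = -615.75, centroid at (38.00, 112.00).
ΣA = 12865.18 mm², ΣAx̄ = 721071.61 mm³, ΣAȳ = 1008525.02 mm³.
x̄ = 721071.61/12865.18 = 56.05 mm; ȳ = 1008525.02/12865.18 = 78.39 mm.

x̄ = 56.05 mm, ȳ = 78.39 mm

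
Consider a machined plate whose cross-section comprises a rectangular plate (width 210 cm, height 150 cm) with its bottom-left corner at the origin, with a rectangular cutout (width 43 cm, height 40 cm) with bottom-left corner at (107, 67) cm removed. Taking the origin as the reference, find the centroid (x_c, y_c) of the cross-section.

plate: A = 210 × 150 = 31500.00, centroid at (105.00, 75.00).
hole: A = −(43 × 40) = -1720.00, centroid at (128.50, 87.00).
ΣA = 29780.00 cm²
ΣAx_c = (31500.00)(105.00) + (-1720.00)(128.50) = 3086480.00 cm³
ΣAy_c = (31500.00)(75.00) + (-1720.00)(87.00) = 2212860.00 cm³
x_c = 3086480.00 / 29780.00 = 103.64 cm
y_c = 2212860.00 / 29780.00 = 74.31 cm

x_c = 103.64 cm, y_c = 74.31 cm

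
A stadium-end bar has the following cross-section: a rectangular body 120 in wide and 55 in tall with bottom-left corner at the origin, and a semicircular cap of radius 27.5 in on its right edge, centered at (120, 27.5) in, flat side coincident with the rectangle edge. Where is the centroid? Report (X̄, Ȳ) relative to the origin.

X̄ = 70.93 in, Ȳ = 27.50 in

Part | A | x̄ᵢ | ȳᵢ | A·x̄ᵢ | A·ȳᵢ
rectangular body | 6600.00 | 60.00 | 27.50 | 396000.00 | 181500.00
semicircular end | 1187.91 | 131.67 | 27.50 | 156414.35 | 32667.65
Σ | 7787.91 |  |  | 552414.35 | 214167.65
X̄ = 552414.35 / 7787.91 = 70.93 in
Ȳ = 214167.65 / 7787.91 = 27.50 in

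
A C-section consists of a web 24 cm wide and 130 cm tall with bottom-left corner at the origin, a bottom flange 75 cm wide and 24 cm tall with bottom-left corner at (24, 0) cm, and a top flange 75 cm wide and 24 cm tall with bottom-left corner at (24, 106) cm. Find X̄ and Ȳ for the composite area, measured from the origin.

X̄ = 38.52 cm, Ȳ = 65.00 cm

Part | A | x̄ᵢ | ȳᵢ | A·x̄ᵢ | A·ȳᵢ
web | 3120.00 | 12.00 | 65.00 | 37440.00 | 202800.00
bottom flange | 1800.00 | 61.50 | 12.00 | 110700.00 | 21600.00
top flange | 1800.00 | 61.50 | 118.00 | 110700.00 | 212400.00
Σ | 6720.00 |  |  | 258840.00 | 436800.00
X̄ = 258840.00 / 6720.00 = 38.52 cm
Ȳ = 436800.00 / 6720.00 = 65.00 cm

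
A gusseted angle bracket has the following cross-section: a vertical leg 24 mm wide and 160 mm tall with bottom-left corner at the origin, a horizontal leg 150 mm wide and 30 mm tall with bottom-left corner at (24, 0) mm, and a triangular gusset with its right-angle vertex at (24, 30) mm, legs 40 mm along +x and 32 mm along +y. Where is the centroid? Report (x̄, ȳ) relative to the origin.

vertical leg: A = 24 × 160 = 3840.00, centroid at (12.00, 80.00).
horizontal leg: A = 150 × 30 = 4500.00, centroid at (99.00, 15.00).
gusset: A = ½·40·32 = 640.00, centroid at (37.33, 40.67).
ΣA = 8980.00 mm², ΣAx̄ = 515473.33 mm³, ΣAȳ = 400726.67 mm³.
x̄ = 515473.33/8980.00 = 57.40 mm; ȳ = 400726.67/8980.00 = 44.62 mm.

x̄ = 57.40 mm, ȳ = 44.62 mm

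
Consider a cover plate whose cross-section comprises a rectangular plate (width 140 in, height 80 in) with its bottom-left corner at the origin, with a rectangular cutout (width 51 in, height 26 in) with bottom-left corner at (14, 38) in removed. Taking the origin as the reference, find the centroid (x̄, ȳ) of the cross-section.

x̄ = 74.10 in, ȳ = 38.52 in

Part | A | x̄ᵢ | ȳᵢ | A·x̄ᵢ | A·ȳᵢ
plate | 11200.00 | 70.00 | 40.00 | 784000.00 | 448000.00
hole | -1326.00 | 39.50 | 51.00 | -52377.00 | -67626.00
Σ | 9874.00 |  |  | 731623.00 | 380374.00
x̄ = 731623.00 / 9874.00 = 74.10 in
ȳ = 380374.00 / 9874.00 = 38.52 in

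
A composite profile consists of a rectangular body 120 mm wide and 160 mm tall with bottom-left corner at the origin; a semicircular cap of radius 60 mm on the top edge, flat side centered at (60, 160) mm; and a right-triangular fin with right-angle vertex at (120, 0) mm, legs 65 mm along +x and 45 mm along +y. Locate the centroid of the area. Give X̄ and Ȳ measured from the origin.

X̄ = 64.54 mm, Ȳ = 99.05 mm

Part | A | x̄ᵢ | ȳᵢ | A·x̄ᵢ | A·ȳᵢ
rectangular body | 19200.00 | 60.00 | 80.00 | 1152000.00 | 1536000.00
semicircular top | 5654.87 | 60.00 | 185.46 | 339292.01 | 1048778.68
triangular fin | 1462.50 | 141.67 | 15.00 | 207187.50 | 21937.50
Σ | 26317.37 |  |  | 1698479.51 | 2606716.18
X̄ = 1698479.51 / 26317.37 = 64.54 mm
Ȳ = 2606716.18 / 26317.37 = 99.05 mm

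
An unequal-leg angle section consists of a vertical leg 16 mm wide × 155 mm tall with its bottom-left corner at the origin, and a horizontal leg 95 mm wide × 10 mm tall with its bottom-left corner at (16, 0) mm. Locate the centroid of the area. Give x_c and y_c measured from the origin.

Part | A | x̄ᵢ | ȳᵢ | A·x̄ᵢ | A·ȳᵢ
vertical leg | 2480.00 | 8.00 | 77.50 | 19840.00 | 192200.00
horizontal leg | 950.00 | 63.50 | 5.00 | 60325.00 | 4750.00
Σ | 3430.00 |  |  | 80165.00 | 196950.00
x_c = 80165.00 / 3430.00 = 23.37 mm
y_c = 196950.00 / 3430.00 = 57.42 mm

x_c = 23.37 mm, y_c = 57.42 mm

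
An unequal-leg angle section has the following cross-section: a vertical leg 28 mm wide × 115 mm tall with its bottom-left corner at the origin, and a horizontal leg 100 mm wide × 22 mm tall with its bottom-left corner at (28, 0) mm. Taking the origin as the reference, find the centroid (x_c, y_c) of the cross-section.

vertical leg: A = 28 × 115 = 3220.00, centroid at (14.00, 57.50).
horizontal leg: A = 100 × 22 = 2200.00, centroid at (78.00, 11.00).
ΣA = 5420.00 mm²
ΣAx_c = (3220.00)(14.00) + (2200.00)(78.00) = 216680.00 mm³
ΣAy_c = (3220.00)(57.50) + (2200.00)(11.00) = 209350.00 mm³
x_c = 216680.00 / 5420.00 = 39.98 mm
y_c = 209350.00 / 5420.00 = 38.63 mm

x_c = 39.98 mm, y_c = 38.63 mm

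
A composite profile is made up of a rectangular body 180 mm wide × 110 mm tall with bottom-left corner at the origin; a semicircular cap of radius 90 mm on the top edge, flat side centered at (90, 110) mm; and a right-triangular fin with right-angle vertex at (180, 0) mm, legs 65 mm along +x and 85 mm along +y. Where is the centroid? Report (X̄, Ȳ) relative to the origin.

Part | A | x̄ᵢ | ȳᵢ | A·x̄ᵢ | A·ȳᵢ
rectangular body | 19800.00 | 90.00 | 55.00 | 1782000.00 | 1089000.00
semicircular top | 12723.45 | 90.00 | 148.20 | 1145110.52 | 1885579.53
triangular fin | 2762.50 | 201.67 | 28.33 | 557104.17 | 78270.83
Σ | 35285.95 |  |  | 3484214.69 | 3052850.36
X̄ = 3484214.69 / 35285.95 = 98.74 mm
Ȳ = 3052850.36 / 35285.95 = 86.52 mm

X̄ = 98.74 mm, Ȳ = 86.52 mm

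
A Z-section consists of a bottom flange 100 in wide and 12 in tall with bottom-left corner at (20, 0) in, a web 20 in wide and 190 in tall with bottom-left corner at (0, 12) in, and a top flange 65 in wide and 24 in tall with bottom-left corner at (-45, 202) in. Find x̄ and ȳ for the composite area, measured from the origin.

x̄ = 15.62 in, ȳ = 113.97 in

Part | A | x̄ᵢ | ȳᵢ | A·x̄ᵢ | A·ȳᵢ
bottom flange | 1200.00 | 70.00 | 6.00 | 84000.00 | 7200.00
web | 3800.00 | 10.00 | 107.00 | 38000.00 | 406600.00
top flange | 1560.00 | -12.50 | 214.00 | -19500.00 | 333840.00
Σ | 6560.00 |  |  | 102500.00 | 747640.00
x̄ = 102500.00 / 6560.00 = 15.62 in
ȳ = 747640.00 / 6560.00 = 113.97 in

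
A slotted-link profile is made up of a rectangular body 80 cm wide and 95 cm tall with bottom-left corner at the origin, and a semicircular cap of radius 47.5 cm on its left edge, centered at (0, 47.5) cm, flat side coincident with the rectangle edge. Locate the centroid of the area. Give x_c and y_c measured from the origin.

x_c = 20.87 cm, y_c = 47.50 cm

rectangular body: A = 80 × 95 = 7600.00, centroid at (40.00, 47.50).
semicircular end: A = ½π·47.5² = 3544.11, centroid at (-20.16, 47.50).
ΣA = 11144.11 cm², ΣAx_c = 232552.08 cm³, ΣAy_c = 529345.19 cm³.
x_c = 232552.08/11144.11 = 20.87 cm; y_c = 529345.19/11144.11 = 47.50 cm.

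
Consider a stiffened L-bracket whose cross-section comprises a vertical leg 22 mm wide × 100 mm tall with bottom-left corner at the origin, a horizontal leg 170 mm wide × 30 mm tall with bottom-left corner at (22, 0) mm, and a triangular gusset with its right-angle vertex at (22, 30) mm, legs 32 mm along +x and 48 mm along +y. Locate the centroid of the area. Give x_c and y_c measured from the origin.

Part | A | x̄ᵢ | ȳᵢ | A·x̄ᵢ | A·ȳᵢ
vertical leg | 2200.00 | 11.00 | 50.00 | 24200.00 | 110000.00
horizontal leg | 5100.00 | 107.00 | 15.00 | 545700.00 | 76500.00
gusset | 768.00 | 32.67 | 46.00 | 25088.00 | 35328.00
Σ | 8068.00 |  |  | 594988.00 | 221828.00
x_c = 594988.00 / 8068.00 = 73.75 mm
y_c = 221828.00 / 8068.00 = 27.49 mm

x_c = 73.75 mm, y_c = 27.49 mm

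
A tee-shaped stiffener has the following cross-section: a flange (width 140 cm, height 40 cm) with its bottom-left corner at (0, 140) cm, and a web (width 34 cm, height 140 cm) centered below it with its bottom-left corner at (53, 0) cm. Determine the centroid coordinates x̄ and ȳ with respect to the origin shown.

Part | A | x̄ᵢ | ȳᵢ | A·x̄ᵢ | A·ȳᵢ
web | 4760.00 | 70.00 | 70.00 | 333200.00 | 333200.00
flange | 5600.00 | 70.00 | 160.00 | 392000.00 | 896000.00
Σ | 10360.00 |  |  | 725200.00 | 1229200.00
x̄ = 725200.00 / 10360.00 = 70.00 cm
ȳ = 1229200.00 / 10360.00 = 118.65 cm

x̄ = 70.00 cm, ȳ = 118.65 cm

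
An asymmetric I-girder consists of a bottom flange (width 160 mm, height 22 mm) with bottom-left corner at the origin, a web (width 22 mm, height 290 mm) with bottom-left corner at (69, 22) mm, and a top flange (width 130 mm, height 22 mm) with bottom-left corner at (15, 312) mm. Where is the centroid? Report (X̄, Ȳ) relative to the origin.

X̄ = 80.00 mm, Ȳ = 158.93 mm

bottom flange: A = 160 × 22 = 3520.00, centroid at (80.00, 11.00).
web: A = 22 × 290 = 6380.00, centroid at (80.00, 167.00).
top flange: A = 130 × 22 = 2860.00, centroid at (80.00, 323.00).
ΣA = 12760.00 mm²
ΣAX̄ = (3520.00)(80.00) + (6380.00)(80.00) + (2860.00)(80.00) = 1020800.00 mm³
ΣAȲ = (3520.00)(11.00) + (6380.00)(167.00) + (2860.00)(323.00) = 2027960.00 mm³
X̄ = 1020800.00 / 12760.00 = 80.00 mm
Ȳ = 2027960.00 / 12760.00 = 158.93 mm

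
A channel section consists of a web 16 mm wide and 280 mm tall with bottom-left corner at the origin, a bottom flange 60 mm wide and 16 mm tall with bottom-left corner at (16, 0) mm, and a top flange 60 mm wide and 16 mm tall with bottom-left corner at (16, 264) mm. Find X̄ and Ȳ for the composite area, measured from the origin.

Part | A | x̄ᵢ | ȳᵢ | A·x̄ᵢ | A·ȳᵢ
web | 4480.00 | 8.00 | 140.00 | 35840.00 | 627200.00
bottom flange | 960.00 | 46.00 | 8.00 | 44160.00 | 7680.00
top flange | 960.00 | 46.00 | 272.00 | 44160.00 | 261120.00
Σ | 6400.00 |  |  | 124160.00 | 896000.00
X̄ = 124160.00 / 6400.00 = 19.40 mm
Ȳ = 896000.00 / 6400.00 = 140.00 mm

X̄ = 19.40 mm, Ȳ = 140.00 mm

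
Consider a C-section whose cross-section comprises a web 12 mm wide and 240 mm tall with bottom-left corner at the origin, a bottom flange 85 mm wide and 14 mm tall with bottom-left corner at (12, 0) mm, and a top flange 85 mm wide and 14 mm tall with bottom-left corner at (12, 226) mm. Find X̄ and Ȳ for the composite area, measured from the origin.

web: A = 12 × 240 = 2880.00, centroid at (6.00, 120.00).
bottom flange: A = 85 × 14 = 1190.00, centroid at (54.50, 7.00).
top flange: A = 85 × 14 = 1190.00, centroid at (54.50, 233.00).
ΣA = 5260.00 mm²
ΣAX̄ = (2880.00)(6.00) + (1190.00)(54.50) + (1190.00)(54.50) = 146990.00 mm³
ΣAȲ = (2880.00)(120.00) + (1190.00)(7.00) + (1190.00)(233.00) = 631200.00 mm³
X̄ = 146990.00 / 5260.00 = 27.94 mm
Ȳ = 631200.00 / 5260.00 = 120.00 mm

X̄ = 27.94 mm, Ȳ = 120.00 mm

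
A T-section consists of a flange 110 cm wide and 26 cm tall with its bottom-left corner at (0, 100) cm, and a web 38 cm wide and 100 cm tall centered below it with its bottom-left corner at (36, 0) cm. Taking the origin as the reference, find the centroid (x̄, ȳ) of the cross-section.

x̄ = 55.00 cm, ȳ = 77.05 cm

web: A = 38 × 100 = 3800.00, centroid at (55.00, 50.00).
flange: A = 110 × 26 = 2860.00, centroid at (55.00, 113.00).
ΣA = 6660.00 cm²
ΣAx̄ = (3800.00)(55.00) + (2860.00)(55.00) = 366300.00 cm³
ΣAȳ = (3800.00)(50.00) + (2860.00)(113.00) = 513180.00 cm³
x̄ = 366300.00 / 6660.00 = 55.00 cm
ȳ = 513180.00 / 6660.00 = 77.05 cm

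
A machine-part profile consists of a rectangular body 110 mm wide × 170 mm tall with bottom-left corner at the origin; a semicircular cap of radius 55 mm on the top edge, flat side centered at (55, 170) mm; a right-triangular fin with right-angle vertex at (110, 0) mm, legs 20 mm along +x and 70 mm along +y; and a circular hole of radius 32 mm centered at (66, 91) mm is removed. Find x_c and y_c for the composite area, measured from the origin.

rectangular body: A = 110 × 170 = 18700.00, centroid at (55.00, 85.00).
semicircular top: A = ½π·55² = 4751.66, centroid at (55.00, 193.34).
triangular fin: A = ½·20·70 = 700.00, centroid at (116.67, 23.33).
hole: A = −π·32² = -3216.99, centroid at (66.00, 91.00).
ΣA = 20934.67 mm², ΣAx_c = 1159186.51 mm³, ΣAy_c = 2231785.84 mm³.
x_c = 1159186.51/20934.67 = 55.37 mm; y_c = 2231785.84/20934.67 = 106.61 mm.

x_c = 55.37 mm, y_c = 106.61 mm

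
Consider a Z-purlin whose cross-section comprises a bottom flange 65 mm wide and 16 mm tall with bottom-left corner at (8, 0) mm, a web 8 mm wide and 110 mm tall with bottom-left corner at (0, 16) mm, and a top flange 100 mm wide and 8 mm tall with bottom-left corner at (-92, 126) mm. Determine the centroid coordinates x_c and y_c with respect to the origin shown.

Part | A | x̄ᵢ | ȳᵢ | A·x̄ᵢ | A·ȳᵢ
bottom flange | 1040.00 | 40.50 | 8.00 | 42120.00 | 8320.00
web | 880.00 | 4.00 | 71.00 | 3520.00 | 62480.00
top flange | 800.00 | -42.00 | 130.00 | -33600.00 | 104000.00
Σ | 2720.00 |  |  | 12040.00 | 174800.00
x_c = 12040.00 / 2720.00 = 4.43 mm
y_c = 174800.00 / 2720.00 = 64.26 mm

x_c = 4.43 mm, y_c = 64.26 mm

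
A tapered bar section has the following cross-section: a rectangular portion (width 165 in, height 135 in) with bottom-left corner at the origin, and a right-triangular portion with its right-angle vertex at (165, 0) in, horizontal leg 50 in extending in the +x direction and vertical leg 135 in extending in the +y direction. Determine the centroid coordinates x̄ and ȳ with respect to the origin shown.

x̄ = 95.55 in, ȳ = 64.54 in

Part | A | x̄ᵢ | ȳᵢ | A·x̄ᵢ | A·ȳᵢ
rectangular portion | 22275.00 | 82.50 | 67.50 | 1837687.50 | 1503562.50
triangular portion | 3375.00 | 181.67 | 45.00 | 613125.00 | 151875.00
Σ | 25650.00 |  |  | 2450812.50 | 1655437.50
x̄ = 2450812.50 / 25650.00 = 95.55 in
ȳ = 1655437.50 / 25650.00 = 64.54 in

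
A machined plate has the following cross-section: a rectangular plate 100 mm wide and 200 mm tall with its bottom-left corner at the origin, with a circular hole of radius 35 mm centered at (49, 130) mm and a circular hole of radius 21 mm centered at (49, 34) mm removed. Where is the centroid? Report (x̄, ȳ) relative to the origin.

plate: A = 100 × 200 = 20000.00, centroid at (50.00, 100.00).
hole 1: A = −π·35² = -3848.45, centroid at (49.00, 130.00).
hole 2: A = −π·21² = -1385.44, centroid at (49.00, 34.00).
ΣA = 14766.11 mm², ΣAx̄ = 743539.23 mm³, ΣAȳ = 1452596.33 mm³.
x̄ = 743539.23/14766.11 = 50.35 mm; ȳ = 1452596.33/14766.11 = 98.37 mm.

x̄ = 50.35 mm, ȳ = 98.37 mm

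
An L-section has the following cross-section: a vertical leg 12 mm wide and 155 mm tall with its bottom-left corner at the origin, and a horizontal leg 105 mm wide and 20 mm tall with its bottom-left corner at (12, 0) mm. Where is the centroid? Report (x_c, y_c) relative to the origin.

x_c = 37.02 mm, y_c = 41.70 mm

Part | A | x̄ᵢ | ȳᵢ | A·x̄ᵢ | A·ȳᵢ
vertical leg | 1860.00 | 6.00 | 77.50 | 11160.00 | 144150.00
horizontal leg | 2100.00 | 64.50 | 10.00 | 135450.00 | 21000.00
Σ | 3960.00 |  |  | 146610.00 | 165150.00
x_c = 146610.00 / 3960.00 = 37.02 mm
y_c = 165150.00 / 3960.00 = 41.70 mm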